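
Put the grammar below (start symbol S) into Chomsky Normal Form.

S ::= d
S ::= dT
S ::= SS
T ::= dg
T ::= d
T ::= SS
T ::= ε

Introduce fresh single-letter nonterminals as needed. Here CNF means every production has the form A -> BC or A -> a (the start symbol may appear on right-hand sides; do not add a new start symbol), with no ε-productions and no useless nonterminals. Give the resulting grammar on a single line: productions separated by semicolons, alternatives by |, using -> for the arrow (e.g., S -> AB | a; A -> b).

S -> d | AT | SS; A -> d; B -> g; T -> d | AB | SS

Nullable: {T}; after ε-elimination: S -> d | SS | dT; T -> d | SS | dg.
No unit productions to eliminate.
TERM: introduce A -> d, B -> g and substitute in every rule of length ≥2.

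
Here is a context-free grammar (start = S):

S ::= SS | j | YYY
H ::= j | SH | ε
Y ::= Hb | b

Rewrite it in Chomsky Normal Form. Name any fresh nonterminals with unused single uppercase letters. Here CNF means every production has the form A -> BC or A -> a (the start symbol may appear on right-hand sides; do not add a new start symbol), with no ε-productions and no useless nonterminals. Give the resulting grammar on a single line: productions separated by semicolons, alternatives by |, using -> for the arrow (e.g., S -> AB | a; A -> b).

Nullable: {H}; after ε-elimination: S -> j | SS | YYY; H -> S | j | SH; Y -> b | Hb.
After unit-elimination: S -> j | SS | YYY; H -> j | SH | SS | YYY; Y -> b | Hb.
TERM: introduce A -> b and substitute in every rule of length ≥2.
BIN: H -> YYY becomes H -> YB, B -> YY; S -> YYY becomes S -> YC, C -> YY.

S -> j | SS | YC; A -> b; B -> YY; C -> YY; H -> j | SH | SS | YB; Y -> b | HA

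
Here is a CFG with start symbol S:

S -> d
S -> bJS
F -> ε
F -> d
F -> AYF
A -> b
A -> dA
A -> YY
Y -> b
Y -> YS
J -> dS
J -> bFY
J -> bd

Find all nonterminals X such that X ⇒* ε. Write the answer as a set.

Directly nullable (have an ε-rule): {F}.
Not nullable: A, J, S, Y — each has a terminal in every rule's right-hand side or depends on a non-nullable symbol.

{F}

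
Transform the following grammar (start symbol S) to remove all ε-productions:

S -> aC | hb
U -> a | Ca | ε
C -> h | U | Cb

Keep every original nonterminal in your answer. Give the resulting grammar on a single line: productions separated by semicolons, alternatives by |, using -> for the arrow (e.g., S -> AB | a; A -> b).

Nullable set: {C, U}.
S -> aC: C nullable, giving a | aC.
C -> Cb: C nullable, giving Cb | b.
C -> U: U nullable, giving U.
Drop U -> ε.
U -> Ca: C nullable, giving Ca | a.
Unchanged (no nullable symbols): S -> hb; C -> h; U -> a.

S -> a | aC | hb; C -> U | b | h | Cb; U -> a | Ca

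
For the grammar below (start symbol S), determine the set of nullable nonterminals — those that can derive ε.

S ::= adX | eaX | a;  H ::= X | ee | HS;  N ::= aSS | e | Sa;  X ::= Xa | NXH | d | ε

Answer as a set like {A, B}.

{H, X}

Directly nullable (have an ε-rule): {X}.
H is nullable via H -> X (every symbol on the right is already known nullable).
Not nullable: N, S — each has a terminal in every rule's right-hand side or depends on a non-nullable symbol.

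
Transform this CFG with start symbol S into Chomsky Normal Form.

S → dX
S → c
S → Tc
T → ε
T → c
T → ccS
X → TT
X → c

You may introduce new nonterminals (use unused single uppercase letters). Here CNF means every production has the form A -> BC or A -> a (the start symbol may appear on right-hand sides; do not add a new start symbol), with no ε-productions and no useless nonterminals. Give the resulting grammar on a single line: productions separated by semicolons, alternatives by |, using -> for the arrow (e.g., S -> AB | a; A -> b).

S -> c | d | BX | TA; A -> c; B -> d; C -> AS; D -> AS; T -> c | AC; X -> c | AD | TT

Nullable: {T, X}; after ε-elimination: S -> c | d | Tc | dX; T -> c | ccS; X -> T | c | TT.
After unit-elimination: S -> c | d | Tc | dX; T -> c | ccS; X -> c | TT | ccS.
TERM: introduce A -> c, B -> d and substitute in every rule of length ≥2.
BIN: T -> AAS becomes T -> AC, C -> AS; X -> AAS becomes X -> AD, D -> AS.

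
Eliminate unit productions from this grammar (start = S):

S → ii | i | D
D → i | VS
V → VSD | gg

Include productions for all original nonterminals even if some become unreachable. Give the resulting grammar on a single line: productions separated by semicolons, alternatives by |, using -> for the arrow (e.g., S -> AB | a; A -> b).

Unit productions: S->D.
Unit pairs (A ⇒* B via units): (S,D).
S: inherits non-unit rules of {D, S} → VS | i | ii.
D: inherits non-unit rules of {D} → VS | i.
V: inherits non-unit rules of {V} → VSD | gg.

S -> i | VS | ii; D -> i | VS; V -> gg | VSD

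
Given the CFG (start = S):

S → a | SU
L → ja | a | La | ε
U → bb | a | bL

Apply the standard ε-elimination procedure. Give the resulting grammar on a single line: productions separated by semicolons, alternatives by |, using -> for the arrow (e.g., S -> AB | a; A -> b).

Nullable set: {L}.
Drop L -> ε.
L -> La: L nullable, giving La | a.
U -> bL: L nullable, giving b | bL.
Unchanged (no nullable symbols): S -> SU; S -> a; L -> a; L -> ja; U -> a; U -> bb.

S -> a | SU; L -> a | La | ja; U -> a | b | bL | bb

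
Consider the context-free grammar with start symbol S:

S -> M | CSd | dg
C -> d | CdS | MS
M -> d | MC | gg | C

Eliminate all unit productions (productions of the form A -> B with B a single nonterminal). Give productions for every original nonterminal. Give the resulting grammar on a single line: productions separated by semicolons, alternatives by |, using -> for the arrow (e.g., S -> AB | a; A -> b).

S -> d | MC | MS | dg | gg | CSd | CdS; C -> d | MS | CdS; M -> d | MC | MS | gg | CdS

Unit productions: M->C, S->M.
Unit pairs (A ⇒* B via units): (M,C), (S,C), (S,M).
S: inherits non-unit rules of {C, M, S} → CSd | CdS | MC | MS | d | dg | gg.
C: inherits non-unit rules of {C} → CdS | MS | d.
M: inherits non-unit rules of {C, M} → CdS | MC | MS | d | gg.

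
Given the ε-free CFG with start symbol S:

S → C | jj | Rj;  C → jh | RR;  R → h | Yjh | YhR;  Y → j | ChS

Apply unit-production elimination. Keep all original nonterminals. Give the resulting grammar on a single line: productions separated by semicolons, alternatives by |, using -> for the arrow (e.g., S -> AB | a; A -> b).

Unit productions: S->C.
Unit pairs (A ⇒* B via units): (S,C).
S: inherits non-unit rules of {C, S} → RR | Rj | jh | jj.
C: inherits non-unit rules of {C} → RR | jh.
R: inherits non-unit rules of {R} → YhR | Yjh | h.
Y: inherits non-unit rules of {Y} → ChS | j.

S -> RR | Rj | jh | jj; C -> RR | jh; R -> h | YhR | Yjh; Y -> j | ChS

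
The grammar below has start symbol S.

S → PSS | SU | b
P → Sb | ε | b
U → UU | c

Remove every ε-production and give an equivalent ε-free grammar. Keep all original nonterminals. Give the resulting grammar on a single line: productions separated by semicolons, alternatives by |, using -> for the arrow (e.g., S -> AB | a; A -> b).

S -> b | SS | SU | PSS; P -> b | Sb; U -> c | UU

Nullable set: {P}.
S -> PSS: P nullable, giving PSS | SS.
Drop P -> ε.
Unchanged (no nullable symbols): S -> SU; S -> b; P -> Sb; P -> b; U -> UU; U -> c.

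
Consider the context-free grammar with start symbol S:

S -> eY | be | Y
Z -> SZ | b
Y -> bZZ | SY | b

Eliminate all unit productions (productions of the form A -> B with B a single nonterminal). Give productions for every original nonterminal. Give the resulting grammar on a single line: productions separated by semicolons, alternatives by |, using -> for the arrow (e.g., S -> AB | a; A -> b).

Unit productions: S->Y.
Unit pairs (A ⇒* B via units): (S,Y).
S: inherits non-unit rules of {S, Y} → SY | b | bZZ | be | eY.
Y: inherits non-unit rules of {Y} → SY | b | bZZ.
Z: inherits non-unit rules of {Z} → SZ | b.

S -> b | SY | be | eY | bZZ; Y -> b | SY | bZZ; Z -> b | SZ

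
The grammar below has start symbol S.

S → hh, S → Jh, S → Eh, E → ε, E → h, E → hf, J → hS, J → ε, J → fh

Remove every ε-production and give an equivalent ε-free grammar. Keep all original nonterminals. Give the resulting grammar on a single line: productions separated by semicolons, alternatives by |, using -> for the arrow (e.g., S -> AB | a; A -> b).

Nullable set: {E, J}.
S -> Eh: E nullable, giving Eh | h.
S -> Jh: J nullable, giving Jh | h.
Drop E -> ε.
Drop J -> ε.
Unchanged (no nullable symbols): S -> hh; E -> h; E -> hf; J -> fh; J -> hS.

S -> h | Eh | Jh | hh; E -> h | hf; J -> fh | hS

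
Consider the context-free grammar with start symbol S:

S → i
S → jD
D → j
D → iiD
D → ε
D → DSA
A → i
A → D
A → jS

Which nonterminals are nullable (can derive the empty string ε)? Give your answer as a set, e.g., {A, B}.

{A, D}

Directly nullable (have an ε-rule): {D}.
A is nullable via A -> D (every symbol on the right is already known nullable).
Not nullable: S — each has a terminal in every rule's right-hand side or depends on a non-nullable symbol.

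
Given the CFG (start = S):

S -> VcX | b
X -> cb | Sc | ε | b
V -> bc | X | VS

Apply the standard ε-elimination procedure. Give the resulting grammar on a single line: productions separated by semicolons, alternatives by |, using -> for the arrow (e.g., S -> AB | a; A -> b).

S -> b | c | Vc | cX | VcX; V -> S | X | VS | bc; X -> b | Sc | cb

Nullable set: {V, X}.
S -> VcX: V, X nullable, giving Vc | VcX | c | cX.
V -> VS: V nullable, giving S | VS.
V -> X: X nullable, giving X.
Drop X -> ε.
Unchanged (no nullable symbols): S -> b; V -> bc; X -> Sc; X -> b; X -> cb.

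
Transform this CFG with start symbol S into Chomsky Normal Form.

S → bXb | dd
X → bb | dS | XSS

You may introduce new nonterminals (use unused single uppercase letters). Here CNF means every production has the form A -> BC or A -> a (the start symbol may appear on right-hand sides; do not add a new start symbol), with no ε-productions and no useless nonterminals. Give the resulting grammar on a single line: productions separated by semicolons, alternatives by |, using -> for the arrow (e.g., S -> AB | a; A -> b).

No ε-productions.
No unit productions to eliminate.
TERM: introduce A -> b, B -> d and substitute in every rule of length ≥2.
BIN: S -> AXA becomes S -> AC, C -> XA; X -> XSS becomes X -> XD, D -> SS.

S -> AC | BB; A -> b; B -> d; C -> XA; D -> SS; X -> AA | BS | XD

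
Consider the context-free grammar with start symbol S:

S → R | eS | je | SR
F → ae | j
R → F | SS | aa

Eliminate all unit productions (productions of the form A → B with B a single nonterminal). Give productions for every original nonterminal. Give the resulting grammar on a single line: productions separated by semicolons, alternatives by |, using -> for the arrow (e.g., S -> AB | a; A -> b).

S -> j | SR | SS | aa | ae | eS | je; F -> j | ae; R -> j | SS | aa | ae

Unit productions: R->F, S->R.
Unit pairs (A ⇒* B via units): (R,F), (S,F), (S,R).
S: inherits non-unit rules of {F, R, S} → SR | SS | aa | ae | eS | j | je.
F: inherits non-unit rules of {F} → ae | j.
R: inherits non-unit rules of {F, R} → SS | aa | ae | j.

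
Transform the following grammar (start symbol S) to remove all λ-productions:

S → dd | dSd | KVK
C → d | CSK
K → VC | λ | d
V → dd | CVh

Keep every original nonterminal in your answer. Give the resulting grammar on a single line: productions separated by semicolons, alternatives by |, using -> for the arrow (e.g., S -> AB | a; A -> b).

S -> V | KV | VK | dd | KVK | dSd; C -> d | CS | CSK; K -> d | VC; V -> dd | CVh

Nullable set: {K}.
S -> KVK: K, K nullable, giving KV | KVK | V | VK.
C -> CSK: K nullable, giving CS | CSK.
Drop K -> λ.
Unchanged (no nullable symbols): S -> dSd; S -> dd; C -> d; K -> VC; K -> d; V -> CVh; V -> dd.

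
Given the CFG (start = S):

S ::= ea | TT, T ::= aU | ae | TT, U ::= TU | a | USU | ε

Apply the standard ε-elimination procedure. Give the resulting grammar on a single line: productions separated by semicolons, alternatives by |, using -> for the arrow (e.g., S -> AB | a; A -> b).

S -> TT | ea; T -> a | TT | aU | ae; U -> S | T | a | SU | TU | US | USU

Nullable set: {U}.
T -> aU: U nullable, giving a | aU.
Drop U -> ε.
U -> TU: U nullable, giving T | TU.
U -> USU: U, U nullable, giving S | SU | US | USU.
Unchanged (no nullable symbols): S -> TT; S -> ea; T -> TT; T -> ae; U -> a.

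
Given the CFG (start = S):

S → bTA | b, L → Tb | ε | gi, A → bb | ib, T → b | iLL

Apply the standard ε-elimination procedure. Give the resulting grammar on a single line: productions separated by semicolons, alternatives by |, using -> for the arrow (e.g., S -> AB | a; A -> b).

S -> b | bTA; A -> bb | ib; L -> Tb | gi; T -> b | i | iL | iLL

Nullable set: {L}.
Drop L -> ε.
T -> iLL: L, L nullable, giving i | iL | iLL.
Unchanged (no nullable symbols): S -> b; S -> bTA; A -> bb; A -> ib; L -> Tb; L -> gi; T -> b.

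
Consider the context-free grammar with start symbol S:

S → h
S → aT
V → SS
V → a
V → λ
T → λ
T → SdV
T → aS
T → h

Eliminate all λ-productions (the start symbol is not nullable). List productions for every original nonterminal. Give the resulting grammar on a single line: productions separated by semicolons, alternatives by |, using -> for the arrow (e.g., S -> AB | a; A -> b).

S -> a | h | aT; T -> h | Sd | aS | SdV; V -> a | SS

Nullable set: {T, V}.
S -> aT: T nullable, giving a | aT.
Drop T -> λ.
T -> SdV: V nullable, giving Sd | SdV.
Drop V -> λ.
Unchanged (no nullable symbols): S -> h; T -> aS; T -> h; V -> SS; V -> a.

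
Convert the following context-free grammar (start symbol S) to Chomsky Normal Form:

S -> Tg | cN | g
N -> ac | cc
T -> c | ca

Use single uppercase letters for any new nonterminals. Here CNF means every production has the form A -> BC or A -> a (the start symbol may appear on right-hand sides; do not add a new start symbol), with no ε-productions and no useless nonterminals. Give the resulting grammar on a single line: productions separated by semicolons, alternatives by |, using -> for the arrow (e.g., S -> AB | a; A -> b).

S -> g | BN | TC; A -> a; B -> c; C -> g; N -> AB | BB; T -> c | BA

No ε-productions.
No unit productions to eliminate.
TERM: introduce A -> a, B -> c, C -> g and substitute in every rule of length ≥2.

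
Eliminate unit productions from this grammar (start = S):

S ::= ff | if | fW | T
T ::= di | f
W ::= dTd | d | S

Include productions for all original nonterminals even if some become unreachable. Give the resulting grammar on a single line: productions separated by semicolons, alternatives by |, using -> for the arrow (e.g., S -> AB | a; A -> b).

S -> f | di | fW | ff | if; T -> f | di; W -> d | f | di | fW | ff | if | dTd

Unit productions: S->T, W->S.
Unit pairs (A ⇒* B via units): (S,T), (W,S), (W,T).
S: inherits non-unit rules of {S, T} → di | f | fW | ff | if.
T: inherits non-unit rules of {T} → di | f.
W: inherits non-unit rules of {S, T, W} → d | dTd | di | f | fW | ff | if.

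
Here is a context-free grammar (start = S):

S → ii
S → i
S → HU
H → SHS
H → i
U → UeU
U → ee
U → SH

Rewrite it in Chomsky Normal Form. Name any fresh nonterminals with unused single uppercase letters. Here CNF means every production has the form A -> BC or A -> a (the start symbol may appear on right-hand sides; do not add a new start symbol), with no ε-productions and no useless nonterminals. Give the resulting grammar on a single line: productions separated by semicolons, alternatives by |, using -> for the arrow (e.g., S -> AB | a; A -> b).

No ε-productions.
No unit productions to eliminate.
TERM: introduce B -> e, A -> i and substitute in every rule of length ≥2.
BIN: H -> SHS becomes H -> SC, C -> HS; U -> UBU becomes U -> UD, D -> BU.

S -> i | AA | HU; A -> i; B -> e; C -> HS; D -> BU; H -> i | SC; U -> BB | SH | UD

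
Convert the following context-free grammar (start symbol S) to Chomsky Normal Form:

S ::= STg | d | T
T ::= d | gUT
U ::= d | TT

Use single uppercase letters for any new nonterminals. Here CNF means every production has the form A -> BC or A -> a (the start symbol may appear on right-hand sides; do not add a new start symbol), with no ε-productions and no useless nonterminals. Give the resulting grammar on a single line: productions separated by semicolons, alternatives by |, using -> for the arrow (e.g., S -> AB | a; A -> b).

S -> d | AB | SC; A -> g; B -> UT; C -> TA; D -> UT; T -> d | AD; U -> d | TT

No ε-productions.
After unit-elimination: S -> d | STg | gUT; T -> d | gUT; U -> d | TT.
TERM: introduce A -> g and substitute in every rule of length ≥2.
BIN: S -> AUT becomes S -> AB, B -> UT; S -> STA becomes S -> SC, C -> TA; T -> AUT becomes T -> AD, D -> UT.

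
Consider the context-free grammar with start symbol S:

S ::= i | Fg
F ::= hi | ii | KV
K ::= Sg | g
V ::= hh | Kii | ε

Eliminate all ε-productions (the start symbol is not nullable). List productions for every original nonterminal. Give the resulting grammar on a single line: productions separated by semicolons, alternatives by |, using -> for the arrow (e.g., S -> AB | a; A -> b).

S -> i | Fg; F -> K | KV | hi | ii; K -> g | Sg; V -> hh | Kii

Nullable set: {V}.
F -> KV: V nullable, giving K | KV.
Drop V -> ε.
Unchanged (no nullable symbols): S -> Fg; S -> i; F -> hi; F -> ii; K -> Sg; K -> g; V -> Kii; V -> hh.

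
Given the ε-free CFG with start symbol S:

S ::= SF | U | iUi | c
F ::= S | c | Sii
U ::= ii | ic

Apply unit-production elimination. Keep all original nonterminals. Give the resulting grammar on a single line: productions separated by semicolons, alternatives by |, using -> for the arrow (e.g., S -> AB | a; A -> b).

S -> c | SF | ic | ii | iUi; F -> c | SF | ic | ii | Sii | iUi; U -> ic | ii

Unit productions: F->S, S->U.
Unit pairs (A ⇒* B via units): (F,S), (F,U), (S,U).
S: inherits non-unit rules of {S, U} → SF | c | iUi | ic | ii.
F: inherits non-unit rules of {F, S, U} → SF | Sii | c | iUi | ic | ii.
U: inherits non-unit rules of {U} → ic | ii.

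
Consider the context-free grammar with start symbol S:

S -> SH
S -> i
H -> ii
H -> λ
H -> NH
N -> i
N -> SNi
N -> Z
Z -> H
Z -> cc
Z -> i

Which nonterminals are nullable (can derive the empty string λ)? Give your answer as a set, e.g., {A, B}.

{H, N, Z}

Directly nullable (have an ε-rule): {H}.
Z is nullable via Z -> H (every symbol on the right is already known nullable).
N is nullable via N -> Z (every symbol on the right is already known nullable).
Not nullable: S — each has a terminal in every rule's right-hand side or depends on a non-nullable symbol.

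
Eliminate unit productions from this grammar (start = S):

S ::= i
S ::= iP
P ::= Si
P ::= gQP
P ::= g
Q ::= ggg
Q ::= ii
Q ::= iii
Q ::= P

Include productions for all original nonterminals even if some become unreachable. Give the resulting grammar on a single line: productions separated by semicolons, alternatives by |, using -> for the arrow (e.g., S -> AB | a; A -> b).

Unit productions: Q->P.
Unit pairs (A ⇒* B via units): (Q,P).
S: inherits non-unit rules of {S} → i | iP.
P: inherits non-unit rules of {P} → Si | g | gQP.
Q: inherits non-unit rules of {P, Q} → Si | g | gQP | ggg | ii | iii.

S -> i | iP; P -> g | Si | gQP; Q -> g | Si | ii | gQP | ggg | iii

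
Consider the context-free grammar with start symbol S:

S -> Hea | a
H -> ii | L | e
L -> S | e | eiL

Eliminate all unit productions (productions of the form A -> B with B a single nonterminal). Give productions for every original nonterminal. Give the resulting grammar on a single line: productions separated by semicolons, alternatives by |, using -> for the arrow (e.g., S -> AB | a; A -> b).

Unit productions: H->L, L->S.
Unit pairs (A ⇒* B via units): (H,L), (H,S), (L,S).
S: inherits non-unit rules of {S} → Hea | a.
H: inherits non-unit rules of {H, L, S} → Hea | a | e | eiL | ii.
L: inherits non-unit rules of {L, S} → Hea | a | e | eiL.

S -> a | Hea; H -> a | e | ii | Hea | eiL; L -> a | e | Hea | eiL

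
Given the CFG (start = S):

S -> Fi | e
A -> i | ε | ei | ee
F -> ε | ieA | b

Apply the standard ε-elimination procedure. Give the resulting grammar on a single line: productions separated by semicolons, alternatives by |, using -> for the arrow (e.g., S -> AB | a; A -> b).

S -> e | i | Fi; A -> i | ee | ei; F -> b | ie | ieA

Nullable set: {A, F}.
S -> Fi: F nullable, giving Fi | i.
Drop A -> ε.
Drop F -> ε.
F -> ieA: A nullable, giving ie | ieA.
Unchanged (no nullable symbols): S -> e; A -> ee; A -> ei; A -> i; F -> b.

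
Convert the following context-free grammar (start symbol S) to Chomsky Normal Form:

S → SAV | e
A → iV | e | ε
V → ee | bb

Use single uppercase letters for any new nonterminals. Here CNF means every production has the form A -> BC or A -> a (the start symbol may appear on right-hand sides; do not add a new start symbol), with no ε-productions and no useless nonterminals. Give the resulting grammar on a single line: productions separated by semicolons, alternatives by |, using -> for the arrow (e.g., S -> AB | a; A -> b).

S -> e | SE | SV; A -> e | BV; B -> i; C -> b; D -> e; E -> AV; V -> CC | DD

Nullable: {A}; after ε-elimination: S -> e | SV | SAV; A -> e | iV; V -> bb | ee.
No unit productions to eliminate.
TERM: introduce C -> b, D -> e, B -> i and substitute in every rule of length ≥2.
BIN: S -> SAV becomes S -> SE, E -> AV.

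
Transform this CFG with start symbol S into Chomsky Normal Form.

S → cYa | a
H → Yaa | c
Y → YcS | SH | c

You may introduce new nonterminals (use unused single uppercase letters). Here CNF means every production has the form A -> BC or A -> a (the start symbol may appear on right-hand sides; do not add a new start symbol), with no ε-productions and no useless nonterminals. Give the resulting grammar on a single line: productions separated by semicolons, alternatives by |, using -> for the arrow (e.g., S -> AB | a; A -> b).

No ε-productions.
No unit productions to eliminate.
TERM: introduce A -> a, B -> c and substitute in every rule of length ≥2.
BIN: H -> YAA becomes H -> YC, C -> AA; S -> BYA becomes S -> BD, D -> YA; Y -> YBS becomes Y -> YE, E -> BS.

S -> a | BD; A -> a; B -> c; C -> AA; D -> YA; E -> BS; H -> c | YC; Y -> c | SH | YE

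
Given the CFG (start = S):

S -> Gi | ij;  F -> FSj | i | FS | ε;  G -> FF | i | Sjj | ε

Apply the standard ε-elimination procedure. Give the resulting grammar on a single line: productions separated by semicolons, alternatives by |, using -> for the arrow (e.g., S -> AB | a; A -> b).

Nullable set: {F, G}.
S -> Gi: G nullable, giving Gi | i.
Drop F -> ε.
F -> FS: F nullable, giving FS | S.
F -> FSj: F nullable, giving FSj | Sj.
Drop G -> ε.
G -> FF: F, F nullable, giving F | FF.
Unchanged (no nullable symbols): S -> ij; F -> i; G -> Sjj; G -> i.

S -> i | Gi | ij; F -> S | i | FS | Sj | FSj; G -> F | i | FF | Sjj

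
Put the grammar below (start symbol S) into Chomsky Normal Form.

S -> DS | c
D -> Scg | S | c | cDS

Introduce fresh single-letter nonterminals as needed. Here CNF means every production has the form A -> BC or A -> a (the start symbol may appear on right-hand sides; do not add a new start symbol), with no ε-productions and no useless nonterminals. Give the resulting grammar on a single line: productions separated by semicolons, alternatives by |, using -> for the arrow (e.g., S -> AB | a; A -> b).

S -> c | DS; A -> c; B -> g; C -> DS; D -> c | AC | DS | SE; E -> AB

No ε-productions.
After unit-elimination: S -> c | DS; D -> c | DS | Scg | cDS.
TERM: introduce A -> c, B -> g and substitute in every rule of length ≥2.
BIN: D -> ADS becomes D -> AC, C -> DS; D -> SAB becomes D -> SE, E -> AB.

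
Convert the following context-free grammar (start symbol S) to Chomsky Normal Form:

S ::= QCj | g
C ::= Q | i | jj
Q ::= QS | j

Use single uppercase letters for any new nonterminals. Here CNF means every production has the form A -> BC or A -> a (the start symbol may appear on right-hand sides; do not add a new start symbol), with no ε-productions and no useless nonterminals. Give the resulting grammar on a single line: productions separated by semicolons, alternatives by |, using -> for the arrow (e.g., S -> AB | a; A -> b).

No ε-productions.
After unit-elimination: S -> g | QCj; C -> i | j | QS | jj; Q -> j | QS.
TERM: introduce A -> j and substitute in every rule of length ≥2.
BIN: S -> QCA becomes S -> QB, B -> CA.

S -> g | QB; A -> j; B -> CA; C -> i | j | AA | QS; Q -> j | QS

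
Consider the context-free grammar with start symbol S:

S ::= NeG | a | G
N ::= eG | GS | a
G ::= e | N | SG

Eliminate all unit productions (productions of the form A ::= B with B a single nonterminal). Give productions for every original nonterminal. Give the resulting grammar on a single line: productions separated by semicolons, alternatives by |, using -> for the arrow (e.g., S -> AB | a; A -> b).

Unit productions: G->N, S->G.
Unit pairs (A ⇒* B via units): (G,N), (S,G), (S,N).
S: inherits non-unit rules of {G, N, S} → GS | NeG | SG | a | e | eG.
G: inherits non-unit rules of {G, N} → GS | SG | a | e | eG.
N: inherits non-unit rules of {N} → GS | a | eG.

S -> a | e | GS | SG | eG | NeG; G -> a | e | GS | SG | eG; N -> a | GS | eG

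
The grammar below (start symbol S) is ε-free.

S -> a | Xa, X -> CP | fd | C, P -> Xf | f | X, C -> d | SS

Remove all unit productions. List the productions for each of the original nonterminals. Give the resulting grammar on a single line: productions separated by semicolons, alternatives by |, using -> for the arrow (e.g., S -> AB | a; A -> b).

S -> a | Xa; C -> d | SS; P -> d | f | CP | SS | Xf | fd; X -> d | CP | SS | fd

Unit productions: P->X, X->C.
Unit pairs (A ⇒* B via units): (P,C), (P,X), (X,C).
S: inherits non-unit rules of {S} → Xa | a.
C: inherits non-unit rules of {C} → SS | d.
P: inherits non-unit rules of {C, P, X} → CP | SS | Xf | d | f | fd.
X: inherits non-unit rules of {C, X} → CP | SS | d | fd.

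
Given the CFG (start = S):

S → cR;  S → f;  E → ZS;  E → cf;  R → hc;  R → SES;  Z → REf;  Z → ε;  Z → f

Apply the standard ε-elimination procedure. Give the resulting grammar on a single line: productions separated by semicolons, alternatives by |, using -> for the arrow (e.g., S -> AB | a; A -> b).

Nullable set: {Z}.
E -> ZS: Z nullable, giving S | ZS.
Drop Z -> ε.
Unchanged (no nullable symbols): S -> cR; S -> f; E -> cf; R -> SES; R -> hc; Z -> REf; Z -> f.

S -> f | cR; E -> S | ZS | cf; R -> hc | SES; Z -> f | REf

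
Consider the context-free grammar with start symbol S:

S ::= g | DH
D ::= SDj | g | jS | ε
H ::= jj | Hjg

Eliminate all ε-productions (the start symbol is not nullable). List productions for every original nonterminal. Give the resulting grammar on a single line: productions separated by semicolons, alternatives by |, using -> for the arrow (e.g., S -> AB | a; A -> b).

Nullable set: {D}.
S -> DH: D nullable, giving DH | H.
Drop D -> ε.
D -> SDj: D nullable, giving SDj | Sj.
Unchanged (no nullable symbols): S -> g; D -> g; D -> jS; H -> Hjg; H -> jj.

S -> H | g | DH; D -> g | Sj | jS | SDj; H -> jj | Hjg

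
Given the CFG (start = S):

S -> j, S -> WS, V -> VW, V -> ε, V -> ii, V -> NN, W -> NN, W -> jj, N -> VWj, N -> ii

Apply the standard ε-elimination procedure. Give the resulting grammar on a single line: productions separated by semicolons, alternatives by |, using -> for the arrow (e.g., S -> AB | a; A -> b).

Nullable set: {V}.
N -> VWj: V nullable, giving VWj | Wj.
Drop V -> ε.
V -> VW: V nullable, giving VW | W.
Unchanged (no nullable symbols): S -> WS; S -> j; N -> ii; V -> NN; V -> ii; W -> NN; W -> jj.

S -> j | WS; N -> Wj | ii | VWj; V -> W | NN | VW | ii; W -> NN | jj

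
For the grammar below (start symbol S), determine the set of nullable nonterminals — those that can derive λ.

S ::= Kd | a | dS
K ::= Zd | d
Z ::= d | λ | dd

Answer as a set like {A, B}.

{Z}

Directly nullable (have an ε-rule): {Z}.
Not nullable: K, S — each has a terminal in every rule's right-hand side or depends on a non-nullable symbol.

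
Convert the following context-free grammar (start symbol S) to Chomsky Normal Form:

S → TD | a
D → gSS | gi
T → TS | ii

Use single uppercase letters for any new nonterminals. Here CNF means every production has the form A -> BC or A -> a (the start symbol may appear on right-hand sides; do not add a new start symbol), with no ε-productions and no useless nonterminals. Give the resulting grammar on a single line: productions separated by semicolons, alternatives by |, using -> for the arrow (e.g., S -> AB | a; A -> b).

S -> a | TD; A -> g; B -> i; C -> SS; D -> AB | AC; T -> BB | TS

No ε-productions.
No unit productions to eliminate.
TERM: introduce A -> g, B -> i and substitute in every rule of length ≥2.
BIN: D -> ASS becomes D -> AC, C -> SS.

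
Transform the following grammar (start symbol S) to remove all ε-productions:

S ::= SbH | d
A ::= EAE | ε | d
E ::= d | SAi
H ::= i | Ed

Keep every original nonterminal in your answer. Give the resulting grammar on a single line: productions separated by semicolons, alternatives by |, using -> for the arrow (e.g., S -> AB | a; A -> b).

S -> d | SbH; A -> d | EE | EAE; E -> d | Si | SAi; H -> i | Ed

Nullable set: {A}.
Drop A -> ε.
A -> EAE: A nullable, giving EAE | EE.
E -> SAi: A nullable, giving SAi | Si.
Unchanged (no nullable symbols): S -> SbH; S -> d; A -> d; E -> d; H -> Ed; H -> i.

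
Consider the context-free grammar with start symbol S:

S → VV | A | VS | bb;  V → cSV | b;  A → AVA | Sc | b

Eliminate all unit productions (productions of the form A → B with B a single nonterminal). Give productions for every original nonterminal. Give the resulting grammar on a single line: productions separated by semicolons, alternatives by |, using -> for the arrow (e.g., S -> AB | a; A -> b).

Unit productions: S->A.
Unit pairs (A ⇒* B via units): (S,A).
S: inherits non-unit rules of {A, S} → AVA | Sc | VS | VV | b | bb.
A: inherits non-unit rules of {A} → AVA | Sc | b.
V: inherits non-unit rules of {V} → b | cSV.

S -> b | Sc | VS | VV | bb | AVA; A -> b | Sc | AVA; V -> b | cSV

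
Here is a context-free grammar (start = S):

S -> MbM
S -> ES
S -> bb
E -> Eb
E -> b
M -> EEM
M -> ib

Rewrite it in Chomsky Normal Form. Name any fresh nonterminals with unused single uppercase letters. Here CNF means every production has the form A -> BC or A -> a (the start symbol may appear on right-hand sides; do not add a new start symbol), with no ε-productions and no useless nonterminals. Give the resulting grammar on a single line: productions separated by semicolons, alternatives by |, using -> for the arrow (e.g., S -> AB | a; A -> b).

S -> AA | ES | MD; A -> b; B -> i; C -> EM; D -> AM; E -> b | EA; M -> BA | EC

No ε-productions.
No unit productions to eliminate.
TERM: introduce A -> b, B -> i and substitute in every rule of length ≥2.
BIN: M -> EEM becomes M -> EC, C -> EM; S -> MAM becomes S -> MD, D -> AM.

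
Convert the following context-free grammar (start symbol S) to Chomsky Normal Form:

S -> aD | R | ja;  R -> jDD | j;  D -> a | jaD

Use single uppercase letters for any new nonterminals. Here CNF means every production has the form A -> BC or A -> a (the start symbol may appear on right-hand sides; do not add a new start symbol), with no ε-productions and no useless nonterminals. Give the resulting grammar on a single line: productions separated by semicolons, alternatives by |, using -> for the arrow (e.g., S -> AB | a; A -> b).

No ε-productions.
After unit-elimination: S -> j | aD | ja | jDD; D -> a | jaD; R -> j | jDD.
TERM: introduce B -> a, A -> j and substitute in every rule of length ≥2.
BIN: D -> ABD becomes D -> AC, C -> BD; R -> ADD becomes R -> AE, E -> DD; S -> ADD becomes S -> AF, F -> DD.
Drop unreachable/unproductive: R.

S -> j | AB | AF | BD; A -> j; B -> a; C -> BD; D -> a | AC; F -> DD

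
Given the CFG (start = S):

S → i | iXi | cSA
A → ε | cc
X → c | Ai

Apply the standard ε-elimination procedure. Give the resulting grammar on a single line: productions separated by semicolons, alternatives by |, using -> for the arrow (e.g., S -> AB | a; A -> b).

S -> i | cS | cSA | iXi; A -> cc; X -> c | i | Ai

Nullable set: {A}.
S -> cSA: A nullable, giving cS | cSA.
Drop A -> ε.
X -> Ai: A nullable, giving Ai | i.
Unchanged (no nullable symbols): S -> i; S -> iXi; A -> cc; X -> c.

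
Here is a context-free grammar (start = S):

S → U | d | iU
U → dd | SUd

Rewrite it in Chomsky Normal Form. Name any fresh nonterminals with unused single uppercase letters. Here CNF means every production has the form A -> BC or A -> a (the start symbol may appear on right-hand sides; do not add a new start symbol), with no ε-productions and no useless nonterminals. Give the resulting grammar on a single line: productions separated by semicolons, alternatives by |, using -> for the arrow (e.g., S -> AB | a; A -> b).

No ε-productions.
After unit-elimination: S -> d | dd | iU | SUd; U -> dd | SUd.
TERM: introduce A -> d, B -> i and substitute in every rule of length ≥2.
BIN: S -> SUA becomes S -> SC, C -> UA; U -> SUA becomes U -> SD, D -> UA.

S -> d | AA | BU | SC; A -> d; B -> i; C -> UA; D -> UA; U -> AA | SD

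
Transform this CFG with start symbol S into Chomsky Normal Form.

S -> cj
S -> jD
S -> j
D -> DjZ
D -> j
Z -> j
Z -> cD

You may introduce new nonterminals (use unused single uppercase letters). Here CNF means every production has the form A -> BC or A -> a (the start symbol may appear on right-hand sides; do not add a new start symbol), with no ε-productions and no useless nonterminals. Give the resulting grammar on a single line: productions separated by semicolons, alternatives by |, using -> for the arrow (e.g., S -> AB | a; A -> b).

S -> j | AD | BA; A -> j; B -> c; C -> AZ; D -> j | DC; Z -> j | BD

No ε-productions.
No unit productions to eliminate.
TERM: introduce B -> c, A -> j and substitute in every rule of length ≥2.
BIN: D -> DAZ becomes D -> DC, C -> AZ.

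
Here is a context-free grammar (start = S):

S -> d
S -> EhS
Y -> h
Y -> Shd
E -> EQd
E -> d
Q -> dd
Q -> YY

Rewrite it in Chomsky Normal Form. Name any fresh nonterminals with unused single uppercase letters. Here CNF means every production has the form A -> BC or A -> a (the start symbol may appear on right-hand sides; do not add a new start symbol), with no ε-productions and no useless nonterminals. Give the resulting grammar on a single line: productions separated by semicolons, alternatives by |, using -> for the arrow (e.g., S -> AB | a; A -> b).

No ε-productions.
No unit productions to eliminate.
TERM: introduce A -> d, B -> h and substitute in every rule of length ≥2.
BIN: E -> EQA becomes E -> EC, C -> QA; S -> EBS becomes S -> ED, D -> BS; Y -> SBA becomes Y -> SF, F -> BA.

S -> d | ED; A -> d; B -> h; C -> QA; D -> BS; E -> d | EC; F -> BA; Q -> AA | YY; Y -> h | SF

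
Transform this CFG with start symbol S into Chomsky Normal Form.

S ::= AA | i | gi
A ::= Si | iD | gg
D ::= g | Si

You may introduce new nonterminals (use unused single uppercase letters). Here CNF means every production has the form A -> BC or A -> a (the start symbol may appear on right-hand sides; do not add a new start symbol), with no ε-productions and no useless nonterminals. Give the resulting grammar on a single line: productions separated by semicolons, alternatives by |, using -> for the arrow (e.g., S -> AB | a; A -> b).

No ε-productions.
No unit productions to eliminate.
TERM: introduce C -> g, B -> i and substitute in every rule of length ≥2.

S -> i | AA | CB; A -> BD | CC | SB; B -> i; C -> g; D -> g | SB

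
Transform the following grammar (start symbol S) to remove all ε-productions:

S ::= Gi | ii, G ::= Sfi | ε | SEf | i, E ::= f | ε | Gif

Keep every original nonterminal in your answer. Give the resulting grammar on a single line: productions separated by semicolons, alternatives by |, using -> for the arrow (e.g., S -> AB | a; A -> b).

Nullable set: {E, G}.
S -> Gi: G nullable, giving Gi | i.
Drop E -> ε.
E -> Gif: G nullable, giving Gif | if.
Drop G -> ε.
G -> SEf: E nullable, giving SEf | Sf.
Unchanged (no nullable symbols): S -> ii; E -> f; G -> Sfi; G -> i.

S -> i | Gi | ii; E -> f | if | Gif; G -> i | Sf | SEf | Sfi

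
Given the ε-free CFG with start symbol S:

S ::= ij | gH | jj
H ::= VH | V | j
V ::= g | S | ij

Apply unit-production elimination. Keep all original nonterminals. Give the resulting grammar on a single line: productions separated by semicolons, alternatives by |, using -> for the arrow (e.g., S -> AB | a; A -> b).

Unit productions: H->V, V->S.
Unit pairs (A ⇒* B via units): (H,S), (H,V), (V,S).
S: inherits non-unit rules of {S} → gH | ij | jj.
H: inherits non-unit rules of {H, S, V} → VH | g | gH | ij | j | jj.
V: inherits non-unit rules of {S, V} → g | gH | ij | jj.

S -> gH | ij | jj; H -> g | j | VH | gH | ij | jj; V -> g | gH | ij | jj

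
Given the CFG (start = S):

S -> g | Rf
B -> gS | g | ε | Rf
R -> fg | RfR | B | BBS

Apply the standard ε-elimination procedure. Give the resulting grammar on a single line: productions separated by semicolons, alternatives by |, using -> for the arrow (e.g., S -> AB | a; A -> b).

S -> f | g | Rf; B -> f | g | Rf | gS; R -> B | S | f | BS | Rf | fR | fg | BBS | RfR

Nullable set: {B, R}.
S -> Rf: R nullable, giving Rf | f.
Drop B -> ε.
B -> Rf: R nullable, giving Rf | f.
R -> B: B nullable, giving B.
R -> BBS: B, B nullable, giving BBS | BS | S.
R -> RfR: R, R nullable, giving Rf | RfR | f | fR.
Unchanged (no nullable symbols): S -> g; B -> g; B -> gS; R -> fg.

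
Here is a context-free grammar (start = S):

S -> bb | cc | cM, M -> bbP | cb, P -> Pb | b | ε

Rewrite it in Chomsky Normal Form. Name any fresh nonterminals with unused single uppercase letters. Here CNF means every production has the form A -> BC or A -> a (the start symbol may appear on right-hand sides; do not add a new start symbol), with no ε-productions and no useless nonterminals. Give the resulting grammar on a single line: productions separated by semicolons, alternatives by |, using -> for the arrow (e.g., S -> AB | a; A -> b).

Nullable: {P}; after ε-elimination: S -> bb | cM | cc; M -> bb | cb | bbP; P -> b | Pb.
No unit productions to eliminate.
TERM: introduce A -> b, B -> c and substitute in every rule of length ≥2.
BIN: M -> AAP becomes M -> AC, C -> AP.

S -> AA | BB | BM; A -> b; B -> c; C -> AP; M -> AA | AC | BA; P -> b | PA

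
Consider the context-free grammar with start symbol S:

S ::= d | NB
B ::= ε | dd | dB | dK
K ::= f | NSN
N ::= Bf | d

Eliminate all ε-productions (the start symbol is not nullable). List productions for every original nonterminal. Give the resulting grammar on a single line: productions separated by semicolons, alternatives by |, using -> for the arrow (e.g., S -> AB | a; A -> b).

Nullable set: {B}.
S -> NB: B nullable, giving N | NB.
Drop B -> ε.
B -> dB: B nullable, giving d | dB.
N -> Bf: B nullable, giving Bf | f.
Unchanged (no nullable symbols): S -> d; B -> dK; B -> dd; K -> NSN; K -> f; N -> d.

S -> N | d | NB; B -> d | dB | dK | dd; K -> f | NSN; N -> d | f | Bf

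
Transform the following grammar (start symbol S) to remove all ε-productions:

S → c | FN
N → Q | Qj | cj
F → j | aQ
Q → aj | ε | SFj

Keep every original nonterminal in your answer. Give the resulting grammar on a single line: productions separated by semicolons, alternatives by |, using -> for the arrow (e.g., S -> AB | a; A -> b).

Nullable set: {N, Q}.
S -> FN: N nullable, giving F | FN.
F -> aQ: Q nullable, giving a | aQ.
N -> Q: Q nullable, giving Q.
N -> Qj: Q nullable, giving Qj | j.
Drop Q -> ε.
Unchanged (no nullable symbols): S -> c; F -> j; N -> cj; Q -> SFj; Q -> aj.

S -> F | c | FN; F -> a | j | aQ; N -> Q | j | Qj | cj; Q -> aj | SFj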